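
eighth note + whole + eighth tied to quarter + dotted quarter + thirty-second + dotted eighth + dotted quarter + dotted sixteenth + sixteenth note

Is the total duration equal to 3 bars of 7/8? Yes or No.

One bar of 7/8 = 28 thirty-second notes, so 3 bars = 84.
Each duration in thirty-second notes: eighth note = 4; whole = 32; eighth tied to quarter (eighth + quarter) = 12; dotted quarter = 12; thirty-second = 1; dotted eighth = 6; dotted quarter = 12; dotted sixteenth = 3; sixteenth note = 2.
Sum: 4 + 32 + 12 + 12 + 1 + 6 + 12 + 3 + 2 = 84.
84 equals 84, so the answer is Yes.

Yes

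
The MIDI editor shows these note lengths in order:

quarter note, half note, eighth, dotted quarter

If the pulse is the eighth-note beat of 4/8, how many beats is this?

10

One eighth-note beat = 2 sixteenth notes.
Convert each value to sixteenth notes: quarter note = 4; half note = 8; eighth = 2; dotted quarter = 6.
Adding: 4 + 8 + 2 + 6 = 20.
20 ÷ 2 = 10 beats.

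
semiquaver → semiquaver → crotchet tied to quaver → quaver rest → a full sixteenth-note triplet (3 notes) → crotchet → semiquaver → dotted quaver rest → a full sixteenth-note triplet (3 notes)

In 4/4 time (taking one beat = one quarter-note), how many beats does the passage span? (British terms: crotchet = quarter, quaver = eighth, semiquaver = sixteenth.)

One quarter-note beat = 4 sixteenth notes.
Express everything in sixteenth notes: semiquaver = 1; semiquaver = 1; crotchet tied to quaver (crotchet + quaver) = 6; quaver rest = 2; a full sixteenth-note triplet (3 notes) (three triplet sixteenths span one eighth) = 2; crotchet = 4; semiquaver = 1; dotted quaver rest = 3; a full sixteenth-note triplet (3 notes) (three triplet sixteenths span one eighth) = 2.
Sum: 1 + 1 + 6 + 2 + 2 + 4 + 1 + 3 + 2 = 22.
22 ÷ 4 = 5.5 beats.

5.5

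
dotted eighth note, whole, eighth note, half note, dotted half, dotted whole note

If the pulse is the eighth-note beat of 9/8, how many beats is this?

One eighth-note beat = 2 sixteenth notes.
In sixteenth notes: dotted eighth note = 3; whole = 16; eighth note = 2; half note = 8; dotted half = 12; dotted whole note = 24.
Sum: 3 + 16 + 2 + 8 + 12 + 24 = 65.
65 ÷ 2 = 32.5 beats.

32.5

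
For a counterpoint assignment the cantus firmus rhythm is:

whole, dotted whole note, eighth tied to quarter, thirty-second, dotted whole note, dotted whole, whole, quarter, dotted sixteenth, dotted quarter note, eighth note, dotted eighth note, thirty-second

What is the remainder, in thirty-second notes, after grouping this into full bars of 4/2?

One bar of 4/2 = 64 thirty-second notes.
In thirty-second notes: whole = 32; dotted whole note = 48; eighth tied to quarter (eighth + quarter) = 12; thirty-second = 1; dotted whole note = 48; dotted whole = 48; whole = 32; quarter = 8; dotted sixteenth = 3; dotted quarter note = 12; eighth note = 4; dotted eighth note = 6; thirty-second = 1.
Adding: 32 + 48 + 12 + 1 + 48 + 48 + 32 + 8 + 3 + 12 + 4 + 6 + 1 = 255.
255 ÷ 64 = 3 complete bars with 63 thirty-second notes remaining.

63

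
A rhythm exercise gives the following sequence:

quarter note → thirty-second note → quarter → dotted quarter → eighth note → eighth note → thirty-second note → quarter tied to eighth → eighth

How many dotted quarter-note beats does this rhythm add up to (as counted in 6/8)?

4.5

One dotted quarter-note beat = 12 thirty-second notes.
In thirty-second notes: quarter note = 8; thirty-second note = 1; quarter = 8; dotted quarter = 12; eighth note = 4; eighth note = 4; thirty-second note = 1; quarter tied to eighth (quarter + eighth) = 12; eighth = 4.
Sum: 8 + 1 + 8 + 12 + 4 + 4 + 1 + 12 + 4 = 54.
54 ÷ 12 = 4.5 beats.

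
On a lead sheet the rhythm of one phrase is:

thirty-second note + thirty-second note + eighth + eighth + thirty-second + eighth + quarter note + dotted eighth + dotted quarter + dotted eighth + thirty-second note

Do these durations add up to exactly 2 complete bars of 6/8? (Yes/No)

Yes

One bar of 6/8 = 24 thirty-second notes, so 2 bars = 48.
Working in thirty-second notes: thirty-second note = 1; thirty-second note = 1; eighth = 4; eighth = 4; thirty-second = 1; eighth = 4; quarter note = 8; dotted eighth = 6; dotted quarter = 12; dotted eighth = 6; thirty-second note = 1.
Sum: 1 + 1 + 4 + 4 + 1 + 4 + 8 + 6 + 12 + 6 + 1 = 48.
48 equals 48, so the answer is Yes.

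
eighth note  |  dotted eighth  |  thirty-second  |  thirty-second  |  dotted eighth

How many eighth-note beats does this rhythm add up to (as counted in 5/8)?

4.5

One eighth-note beat = 4 thirty-second notes.
Each duration in thirty-second notes: eighth note = 4; dotted eighth = 6; thirty-second = 1; thirty-second = 1; dotted eighth = 6.
Total: 4 + 6 + 1 + 1 + 6 = 18.
18 ÷ 4 = 4.5 beats.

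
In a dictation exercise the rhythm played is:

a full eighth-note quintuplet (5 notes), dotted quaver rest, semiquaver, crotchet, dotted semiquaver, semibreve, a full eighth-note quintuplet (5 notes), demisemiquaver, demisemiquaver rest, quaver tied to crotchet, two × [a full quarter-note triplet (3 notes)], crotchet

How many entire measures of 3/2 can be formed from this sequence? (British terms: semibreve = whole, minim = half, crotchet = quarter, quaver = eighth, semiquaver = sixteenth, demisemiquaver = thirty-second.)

One bar of 3/2 = 48 thirty-second notes.
Working in thirty-second notes: a full eighth-note quintuplet (5 notes) (five quintuplet eighths span one half) = 16; dotted quaver rest = 6; semiquaver = 2; crotchet = 8; dotted semiquaver = 3; semibreve = 32; a full eighth-note quintuplet (5 notes) (five quintuplet eighths span one half) = 16; demisemiquaver = 1; demisemiquaver rest = 1; quaver tied to crotchet (quaver + crotchet) = 12; a full quarter-note triplet (3 notes) (three triplet quarters span one half) = 16; a full quarter-note triplet (3 notes) (three triplet quarters span one half) = 16; crotchet = 8.
Adding: 16 + 6 + 2 + 8 + 3 + 32 + 16 + 1 + 1 + 12 + 16 + 16 + 8 = 137.
137 ÷ 48 = 2 complete bars with 41 left over.

2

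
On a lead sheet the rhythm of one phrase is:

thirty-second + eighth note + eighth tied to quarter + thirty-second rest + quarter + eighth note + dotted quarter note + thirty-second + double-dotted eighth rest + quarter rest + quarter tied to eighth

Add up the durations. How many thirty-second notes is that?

Convert each value to thirty-second notes: thirty-second = 1; eighth note = 4; eighth tied to quarter (eighth + quarter) = 12; thirty-second rest = 1; quarter = 8; eighth note = 4; dotted quarter note = 12; thirty-second = 1; double-dotted eighth rest = 7; quarter rest = 8; quarter tied to eighth (quarter + eighth) = 12.
Altogether 1 + 4 + 12 + 1 + 8 + 4 + 12 + 1 + 7 + 8 + 12 = 70 thirty-second notes.

70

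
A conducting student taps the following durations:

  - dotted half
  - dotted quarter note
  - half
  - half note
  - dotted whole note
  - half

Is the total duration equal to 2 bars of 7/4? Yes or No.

One bar of 7/4 = 14 eighth notes, so 2 bars = 28.
Convert each value to eighth notes: dotted half = 6; dotted quarter note = 3; half = 4; half note = 4; dotted whole note = 12; half = 4.
Altogether 6 + 3 + 4 + 4 + 12 + 4 = 33.
33 exceeds 28, so the answer is No.

No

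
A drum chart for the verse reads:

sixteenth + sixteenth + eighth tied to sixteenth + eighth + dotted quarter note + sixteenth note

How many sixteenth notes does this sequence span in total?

14

Working in sixteenth notes: sixteenth = 1; sixteenth = 1; eighth tied to sixteenth (eighth + sixteenth) = 3; eighth = 2; dotted quarter note = 6; sixteenth note = 1.
Adding: 1 + 1 + 3 + 2 + 6 + 1 = 14 sixteenth notes.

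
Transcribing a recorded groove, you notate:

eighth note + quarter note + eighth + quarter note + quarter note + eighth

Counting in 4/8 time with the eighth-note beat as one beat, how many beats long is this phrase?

One eighth-note beat = 2 sixteenth notes.
Each duration in sixteenth notes: eighth note = 2; quarter note = 4; eighth = 2; quarter note = 4; quarter note = 4; eighth = 2.
Adding: 2 + 4 + 2 + 4 + 4 + 2 = 18.
18 ÷ 2 = 9 beats.

9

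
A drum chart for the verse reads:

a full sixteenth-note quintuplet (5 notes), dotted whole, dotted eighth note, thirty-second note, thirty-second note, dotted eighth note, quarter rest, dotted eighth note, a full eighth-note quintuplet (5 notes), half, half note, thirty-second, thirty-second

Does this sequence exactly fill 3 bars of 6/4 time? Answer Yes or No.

No

One bar of 6/4 = 48 thirty-second notes, so 3 bars = 144.
Express everything in thirty-second notes: a full sixteenth-note quintuplet (5 notes) (five quintuplet sixteenths span one quarter) = 8; dotted whole = 48; dotted eighth note = 6; thirty-second note = 1; thirty-second note = 1; dotted eighth note = 6; quarter rest = 8; dotted eighth note = 6; a full eighth-note quintuplet (5 notes) (five quintuplet eighths span one half) = 16; half = 16; half note = 16; thirty-second = 1; thirty-second = 1.
Altogether 8 + 48 + 6 + 1 + 1 + 6 + 8 + 6 + 16 + 16 + 16 + 1 + 1 = 134.
134 falls short of 144, so the answer is No.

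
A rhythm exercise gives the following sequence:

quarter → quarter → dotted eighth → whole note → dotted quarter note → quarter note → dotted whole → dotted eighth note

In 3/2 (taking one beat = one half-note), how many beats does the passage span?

8

One half-note beat = 8 sixteenth notes.
Working in sixteenth notes: quarter = 4; quarter = 4; dotted eighth = 3; whole note = 16; dotted quarter note = 6; quarter note = 4; dotted whole = 24; dotted eighth note = 3.
Sum: 4 + 4 + 3 + 16 + 6 + 4 + 24 + 3 = 64.
64 ÷ 8 = 8 beats.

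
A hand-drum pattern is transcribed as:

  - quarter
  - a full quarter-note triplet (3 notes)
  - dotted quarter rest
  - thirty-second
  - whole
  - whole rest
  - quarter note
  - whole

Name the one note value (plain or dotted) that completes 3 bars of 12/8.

dotted sixteenth note

3 bars of 12/8 = 144 thirty-second notes.
In thirty-second notes: quarter = 8; a full quarter-note triplet (3 notes) (three triplet quarters span one half) = 16; dotted quarter rest = 12; thirty-second = 1; whole = 32; whole rest = 32; quarter note = 8; whole = 32.
Total: 8 + 16 + 12 + 1 + 32 + 32 + 8 + 32 = 141.
Remaining: 144 − 141 = 3 thirty-second notes, which is a dotted sixteenth note.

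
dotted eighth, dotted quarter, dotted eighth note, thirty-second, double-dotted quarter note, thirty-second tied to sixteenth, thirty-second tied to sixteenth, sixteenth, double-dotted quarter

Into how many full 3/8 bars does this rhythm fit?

One bar of 3/8 = 12 thirty-second notes.
Each duration in thirty-second notes: dotted eighth = 6; dotted quarter = 12; dotted eighth note = 6; thirty-second = 1; double-dotted quarter note = 14; thirty-second tied to sixteenth (thirty-second + sixteenth) = 3; thirty-second tied to sixteenth (thirty-second + sixteenth) = 3; sixteenth = 2; double-dotted quarter = 14.
Total: 6 + 12 + 6 + 1 + 14 + 3 + 3 + 2 + 14 = 61.
61 ÷ 12 = 5 complete bars with 1 left over.

5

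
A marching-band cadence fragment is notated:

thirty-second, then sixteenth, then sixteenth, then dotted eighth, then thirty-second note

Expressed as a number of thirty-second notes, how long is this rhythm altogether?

12

Each duration in thirty-second notes: thirty-second = 1; sixteenth = 2; sixteenth = 2; dotted eighth = 6; thirty-second note = 1.
Altogether 1 + 2 + 2 + 6 + 1 = 12 thirty-second notes.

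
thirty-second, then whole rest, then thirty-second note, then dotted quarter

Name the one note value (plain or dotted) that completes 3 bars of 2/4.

3 bars of 2/4 = 48 thirty-second notes.
Convert each value to thirty-second notes: thirty-second = 1; whole rest = 32; thirty-second note = 1; dotted quarter = 12.
Sum: 1 + 32 + 1 + 12 = 46.
Remaining: 48 − 46 = 2 thirty-second notes, which is a sixteenth note.

sixteenth note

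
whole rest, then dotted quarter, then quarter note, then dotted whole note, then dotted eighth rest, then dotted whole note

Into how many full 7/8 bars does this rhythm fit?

5

One bar of 7/8 = 14 sixteenth notes.
In sixteenth notes: whole rest = 16; dotted quarter = 6; quarter note = 4; dotted whole note = 24; dotted eighth rest = 3; dotted whole note = 24.
Total: 16 + 6 + 4 + 24 + 3 + 24 = 77.
77 ÷ 14 = 5 complete bars with 7 left over.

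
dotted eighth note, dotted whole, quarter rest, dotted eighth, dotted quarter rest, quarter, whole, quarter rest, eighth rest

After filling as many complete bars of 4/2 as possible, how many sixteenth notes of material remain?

2

One bar of 4/2 = 32 sixteenth notes.
In sixteenth notes: dotted eighth note = 3; dotted whole = 24; quarter rest = 4; dotted eighth = 3; dotted quarter rest = 6; quarter = 4; whole = 16; quarter rest = 4; eighth rest = 2.
Sum: 3 + 24 + 4 + 3 + 6 + 4 + 16 + 4 + 2 = 66.
66 ÷ 32 = 2 complete bars with 2 sixteenth notes remaining.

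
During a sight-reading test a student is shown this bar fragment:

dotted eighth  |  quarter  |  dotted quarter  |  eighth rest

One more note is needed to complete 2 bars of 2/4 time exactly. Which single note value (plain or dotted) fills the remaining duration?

sixteenth note

2 bars of 2/4 = 16 sixteenth notes.
Express everything in sixteenth notes: dotted eighth = 3; quarter = 4; dotted quarter = 6; eighth rest = 2.
Adding: 3 + 4 + 6 + 2 = 15.
Remaining: 16 − 15 = 1 sixteenth note, which is a sixteenth note.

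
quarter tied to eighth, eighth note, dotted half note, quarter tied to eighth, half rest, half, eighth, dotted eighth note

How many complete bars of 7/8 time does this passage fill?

3

One bar of 7/8 = 14 sixteenth notes.
Each duration in sixteenth notes: quarter tied to eighth (quarter + eighth) = 6; eighth note = 2; dotted half note = 12; quarter tied to eighth (quarter + eighth) = 6; half rest = 8; half = 8; eighth = 2; dotted eighth note = 3.
Sum: 6 + 2 + 12 + 6 + 8 + 8 + 2 + 3 = 47.
47 ÷ 14 = 3 complete bars with 5 left over.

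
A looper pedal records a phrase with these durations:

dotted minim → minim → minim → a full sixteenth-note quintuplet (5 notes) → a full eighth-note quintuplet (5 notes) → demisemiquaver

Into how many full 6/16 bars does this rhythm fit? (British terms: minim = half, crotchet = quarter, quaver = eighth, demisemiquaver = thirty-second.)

6

One bar of 6/16 = 12 thirty-second notes.
Each duration in thirty-second notes: dotted minim = 24; minim = 16; minim = 16; a full sixteenth-note quintuplet (5 notes) (five quintuplet sixteenths span one quarter) = 8; a full eighth-note quintuplet (5 notes) (five quintuplet eighths span one half) = 16; demisemiquaver = 1.
Adding: 24 + 16 + 16 + 8 + 16 + 1 = 81.
81 ÷ 12 = 6 complete bars with 9 left over.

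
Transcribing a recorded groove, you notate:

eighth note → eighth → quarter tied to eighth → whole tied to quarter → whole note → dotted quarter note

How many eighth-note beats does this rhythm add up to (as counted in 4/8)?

26

One eighth-note beat = 2 sixteenth notes.
In sixteenth notes: eighth note = 2; eighth = 2; quarter tied to eighth (quarter + eighth) = 6; whole tied to quarter (whole + quarter) = 20; whole note = 16; dotted quarter note = 6.
Sum: 2 + 2 + 6 + 20 + 16 + 6 = 52.
52 ÷ 2 = 26 beats.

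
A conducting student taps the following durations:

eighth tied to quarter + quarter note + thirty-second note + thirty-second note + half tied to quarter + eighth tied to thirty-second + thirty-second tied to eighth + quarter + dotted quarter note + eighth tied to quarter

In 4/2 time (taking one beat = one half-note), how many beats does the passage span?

One half-note beat = 16 thirty-second notes.
In thirty-second notes: eighth tied to quarter (eighth + quarter) = 12; quarter note = 8; thirty-second note = 1; thirty-second note = 1; half tied to quarter (half + quarter) = 24; eighth tied to thirty-second (eighth + thirty-second) = 5; thirty-second tied to eighth (thirty-second + eighth) = 5; quarter = 8; dotted quarter note = 12; eighth tied to quarter (eighth + quarter) = 12.
Adding: 12 + 8 + 1 + 1 + 24 + 5 + 5 + 8 + 12 + 12 = 88.
88 ÷ 16 = 5.5 beats.

5.5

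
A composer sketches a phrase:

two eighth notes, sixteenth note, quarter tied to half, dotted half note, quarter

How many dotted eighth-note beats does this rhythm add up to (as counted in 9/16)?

11

One dotted eighth-note beat = 3 sixteenth notes.
Express everything in sixteenth notes: eighth note = 2; eighth note = 2; sixteenth note = 1; quarter tied to half (quarter + half) = 12; dotted half note = 12; quarter = 4.
Adding: 2 + 2 + 1 + 12 + 12 + 4 = 33.
33 ÷ 3 = 11 beats.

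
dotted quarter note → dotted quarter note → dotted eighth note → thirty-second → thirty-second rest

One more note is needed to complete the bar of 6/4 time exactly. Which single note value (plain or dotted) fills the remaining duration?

half note

The bar of 6/4 = 48 thirty-second notes.
Working in thirty-second notes: dotted quarter note = 12; dotted quarter note = 12; dotted eighth note = 6; thirty-second = 1; thirty-second rest = 1.
Altogether 12 + 12 + 6 + 1 + 1 = 32.
Remaining: 48 − 32 = 16 thirty-second notes, which is a half note.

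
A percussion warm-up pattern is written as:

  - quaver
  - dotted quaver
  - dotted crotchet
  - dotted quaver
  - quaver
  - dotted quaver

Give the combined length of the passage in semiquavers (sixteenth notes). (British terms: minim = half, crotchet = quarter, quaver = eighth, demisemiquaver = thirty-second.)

19

Convert each value to sixteenth notes: quaver = 2; dotted quaver = 3; dotted crotchet = 6; dotted quaver = 3; quaver = 2; dotted quaver = 3.
Altogether 2 + 3 + 6 + 3 + 2 + 3 = 19 sixteenth notes.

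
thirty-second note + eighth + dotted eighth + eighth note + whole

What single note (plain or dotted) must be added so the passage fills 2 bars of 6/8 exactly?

2 bars of 6/8 = 48 thirty-second notes.
Each duration in thirty-second notes: thirty-second note = 1; eighth = 4; dotted eighth = 6; eighth note = 4; whole = 32.
Total: 1 + 4 + 6 + 4 + 32 = 47.
Remaining: 48 − 47 = 1 thirty-second note, which is a thirty-second note.

thirty-second note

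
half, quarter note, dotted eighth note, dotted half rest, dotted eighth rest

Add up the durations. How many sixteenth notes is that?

Each duration in sixteenth notes: half = 8; quarter note = 4; dotted eighth note = 3; dotted half rest = 12; dotted eighth rest = 3.
Total: 8 + 4 + 3 + 12 + 3 = 30 sixteenth notes.

30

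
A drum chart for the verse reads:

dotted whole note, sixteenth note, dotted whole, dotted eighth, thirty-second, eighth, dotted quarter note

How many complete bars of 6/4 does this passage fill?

2

One bar of 6/4 = 48 thirty-second notes.
Express everything in thirty-second notes: dotted whole note = 48; sixteenth note = 2; dotted whole = 48; dotted eighth = 6; thirty-second = 1; eighth = 4; dotted quarter note = 12.
Altogether 48 + 2 + 48 + 6 + 1 + 4 + 12 = 121.
121 ÷ 48 = 2 complete bars with 25 left over.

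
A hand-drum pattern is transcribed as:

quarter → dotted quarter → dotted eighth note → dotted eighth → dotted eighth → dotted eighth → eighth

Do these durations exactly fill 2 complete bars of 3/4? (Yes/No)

One bar of 3/4 = 12 sixteenth notes, so 2 bars = 24.
Express everything in sixteenth notes: quarter = 4; dotted quarter = 6; dotted eighth note = 3; dotted eighth = 3; dotted eighth = 3; dotted eighth = 3; eighth = 2.
Altogether 4 + 6 + 3 + 3 + 3 + 3 + 2 = 24.
24 equals 24, so the answer is Yes.

Yes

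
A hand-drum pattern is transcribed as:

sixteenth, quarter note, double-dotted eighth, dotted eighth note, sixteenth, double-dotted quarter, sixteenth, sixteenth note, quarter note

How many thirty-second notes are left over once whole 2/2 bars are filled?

19

One bar of 2/2 = 32 thirty-second notes.
In thirty-second notes: sixteenth = 2; quarter note = 8; double-dotted eighth = 7; dotted eighth note = 6; sixteenth = 2; double-dotted quarter = 14; sixteenth = 2; sixteenth note = 2; quarter note = 8.
Altogether 2 + 8 + 7 + 6 + 2 + 14 + 2 + 2 + 8 = 51.
51 ÷ 32 = 1 complete bar with 19 thirty-second notes remaining.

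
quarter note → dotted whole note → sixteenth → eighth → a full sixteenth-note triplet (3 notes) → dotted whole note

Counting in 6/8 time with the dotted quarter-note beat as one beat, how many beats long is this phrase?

One dotted quarter-note beat = 6 sixteenth notes.
In sixteenth notes: quarter note = 4; dotted whole note = 24; sixteenth = 1; eighth = 2; a full sixteenth-note triplet (3 notes) (three triplet sixteenths span one eighth) = 2; dotted whole note = 24.
Altogether 4 + 24 + 1 + 2 + 2 + 24 = 57.
57 ÷ 6 = 9.5 beats.

9.5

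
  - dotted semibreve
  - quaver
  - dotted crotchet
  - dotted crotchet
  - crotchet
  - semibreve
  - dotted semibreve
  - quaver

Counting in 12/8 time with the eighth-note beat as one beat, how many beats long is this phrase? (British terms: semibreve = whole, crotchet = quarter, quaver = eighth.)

42

One eighth-note beat = 2 sixteenth notes.
Express everything in sixteenth notes: dotted semibreve = 24; quaver = 2; dotted crotchet = 6; dotted crotchet = 6; crotchet = 4; semibreve = 16; dotted semibreve = 24; quaver = 2.
Total: 24 + 2 + 6 + 6 + 4 + 16 + 24 + 2 = 84.
84 ÷ 2 = 42 beats.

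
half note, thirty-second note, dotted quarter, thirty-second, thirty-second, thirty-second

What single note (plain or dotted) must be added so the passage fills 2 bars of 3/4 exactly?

half note

2 bars of 3/4 = 48 thirty-second notes.
Working in thirty-second notes: half note = 16; thirty-second note = 1; dotted quarter = 12; thirty-second = 1; thirty-second = 1; thirty-second = 1.
Altogether 16 + 1 + 12 + 1 + 1 + 1 = 32.
Remaining: 48 − 32 = 16 thirty-second notes, which is a half note.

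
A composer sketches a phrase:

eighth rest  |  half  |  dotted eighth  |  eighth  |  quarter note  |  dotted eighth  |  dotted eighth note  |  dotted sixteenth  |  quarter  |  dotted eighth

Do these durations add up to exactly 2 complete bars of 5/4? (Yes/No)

No

One bar of 5/4 = 40 thirty-second notes, so 2 bars = 80.
Each duration in thirty-second notes: eighth rest = 4; half = 16; dotted eighth = 6; eighth = 4; quarter note = 8; dotted eighth = 6; dotted eighth note = 6; dotted sixteenth = 3; quarter = 8; dotted eighth = 6.
Total: 4 + 16 + 6 + 4 + 8 + 6 + 6 + 3 + 8 + 6 = 67.
67 falls short of 80, so the answer is No.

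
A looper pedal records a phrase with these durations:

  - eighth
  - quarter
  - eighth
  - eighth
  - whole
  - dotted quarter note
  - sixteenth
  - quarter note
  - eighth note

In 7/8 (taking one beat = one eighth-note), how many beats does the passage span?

One eighth-note beat = 2 sixteenth notes.
Working in sixteenth notes: eighth = 2; quarter = 4; eighth = 2; eighth = 2; whole = 16; dotted quarter note = 6; sixteenth = 1; quarter note = 4; eighth note = 2.
Total: 2 + 4 + 2 + 2 + 16 + 6 + 1 + 4 + 2 = 39.
39 ÷ 2 = 19.5 beats.

19.5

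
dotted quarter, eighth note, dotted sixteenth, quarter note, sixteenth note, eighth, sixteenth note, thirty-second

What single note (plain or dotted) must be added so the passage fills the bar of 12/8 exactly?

dotted quarter note

The bar of 12/8 = 48 thirty-second notes.
Each duration in thirty-second notes: dotted quarter = 12; eighth note = 4; dotted sixteenth = 3; quarter note = 8; sixteenth note = 2; eighth = 4; sixteenth note = 2; thirty-second = 1.
Adding: 12 + 4 + 3 + 8 + 2 + 4 + 2 + 1 = 36.
Remaining: 48 − 36 = 12 thirty-second notes, which is a dotted quarter note.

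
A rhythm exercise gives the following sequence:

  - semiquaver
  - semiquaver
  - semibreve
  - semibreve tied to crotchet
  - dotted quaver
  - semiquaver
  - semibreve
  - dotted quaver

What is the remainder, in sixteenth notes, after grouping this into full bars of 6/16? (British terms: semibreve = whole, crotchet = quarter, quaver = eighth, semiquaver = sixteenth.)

One bar of 6/16 = 6 sixteenth notes.
Working in sixteenth notes: semiquaver = 1; semiquaver = 1; semibreve = 16; semibreve tied to crotchet (semibreve + crotchet) = 20; dotted quaver = 3; semiquaver = 1; semibreve = 16; dotted quaver = 3.
Adding: 1 + 1 + 16 + 20 + 3 + 1 + 16 + 3 = 61.
61 ÷ 6 = 10 complete bars with 1 sixteenth note remaining.

1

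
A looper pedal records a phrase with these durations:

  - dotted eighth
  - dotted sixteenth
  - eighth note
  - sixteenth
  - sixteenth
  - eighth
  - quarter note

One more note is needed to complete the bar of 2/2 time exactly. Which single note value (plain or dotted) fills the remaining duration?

dotted sixteenth note

The bar of 2/2 = 32 thirty-second notes.
Express everything in thirty-second notes: dotted eighth = 6; dotted sixteenth = 3; eighth note = 4; sixteenth = 2; sixteenth = 2; eighth = 4; quarter note = 8.
Altogether 6 + 3 + 4 + 2 + 2 + 4 + 8 = 29.
Remaining: 32 − 29 = 3 thirty-second notes, which is a dotted sixteenth note.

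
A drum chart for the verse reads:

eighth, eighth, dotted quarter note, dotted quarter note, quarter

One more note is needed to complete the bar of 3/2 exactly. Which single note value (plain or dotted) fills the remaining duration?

quarter note

The bar of 3/2 = 12 eighth notes.
In eighth notes: eighth = 1; eighth = 1; dotted quarter note = 3; dotted quarter note = 3; quarter = 2.
Total: 1 + 1 + 3 + 3 + 2 = 10.
Remaining: 12 − 10 = 2 eighth notes, which is a quarter note.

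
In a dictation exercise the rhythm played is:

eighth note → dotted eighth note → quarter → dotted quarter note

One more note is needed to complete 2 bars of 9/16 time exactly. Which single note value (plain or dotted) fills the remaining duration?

2 bars of 9/16 = 18 sixteenth notes.
In sixteenth notes: eighth note = 2; dotted eighth note = 3; quarter = 4; dotted quarter note = 6.
Altogether 2 + 3 + 4 + 6 = 15.
Remaining: 18 − 15 = 3 sixteenth notes, which is a dotted eighth note.

dotted eighth note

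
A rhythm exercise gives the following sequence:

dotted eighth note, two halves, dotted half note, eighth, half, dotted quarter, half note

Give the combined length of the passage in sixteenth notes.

55

In sixteenth notes: dotted eighth note = 3; half = 8; half = 8; dotted half note = 12; eighth = 2; half = 8; dotted quarter = 6; half note = 8.
Altogether 3 + 8 + 8 + 12 + 2 + 8 + 6 + 8 = 55 sixteenth notes.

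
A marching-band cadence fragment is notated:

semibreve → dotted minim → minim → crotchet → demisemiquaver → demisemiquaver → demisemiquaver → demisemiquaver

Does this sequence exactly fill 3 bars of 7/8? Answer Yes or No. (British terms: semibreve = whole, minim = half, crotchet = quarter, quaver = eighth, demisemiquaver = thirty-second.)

Yes

One bar of 7/8 = 28 thirty-second notes, so 3 bars = 84.
In thirty-second notes: semibreve = 32; dotted minim = 24; minim = 16; crotchet = 8; demisemiquaver = 1; demisemiquaver = 1; demisemiquaver = 1; demisemiquaver = 1.
Adding: 32 + 24 + 16 + 8 + 1 + 1 + 1 + 1 = 84.
84 equals 84, so the answer is Yes.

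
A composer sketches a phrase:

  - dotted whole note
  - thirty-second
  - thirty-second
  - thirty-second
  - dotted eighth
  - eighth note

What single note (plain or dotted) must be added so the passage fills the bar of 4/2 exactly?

The bar of 4/2 = 64 thirty-second notes.
Express everything in thirty-second notes: dotted whole note = 48; thirty-second = 1; thirty-second = 1; thirty-second = 1; dotted eighth = 6; eighth note = 4.
Altogether 48 + 1 + 1 + 1 + 6 + 4 = 61.
Remaining: 64 − 61 = 3 thirty-second notes, which is a dotted sixteenth note.

dotted sixteenth note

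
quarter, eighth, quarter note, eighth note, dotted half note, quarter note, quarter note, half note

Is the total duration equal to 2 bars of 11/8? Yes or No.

One bar of 11/8 = 11 eighth notes, so 2 bars = 22.
Working in eighth notes: quarter = 2; eighth = 1; quarter note = 2; eighth note = 1; dotted half note = 6; quarter note = 2; quarter note = 2; half note = 4.
Altogether 2 + 1 + 2 + 1 + 6 + 2 + 2 + 4 = 20.
20 falls short of 22, so the answer is No.

No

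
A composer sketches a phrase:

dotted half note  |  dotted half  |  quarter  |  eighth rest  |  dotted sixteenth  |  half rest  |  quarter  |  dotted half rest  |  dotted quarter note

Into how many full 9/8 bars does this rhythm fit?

3

One bar of 9/8 = 36 thirty-second notes.
Each duration in thirty-second notes: dotted half note = 24; dotted half = 24; quarter = 8; eighth rest = 4; dotted sixteenth = 3; half rest = 16; quarter = 8; dotted half rest = 24; dotted quarter note = 12.
Altogether 24 + 24 + 8 + 4 + 3 + 16 + 8 + 24 + 12 = 123.
123 ÷ 36 = 3 complete bars with 15 left over.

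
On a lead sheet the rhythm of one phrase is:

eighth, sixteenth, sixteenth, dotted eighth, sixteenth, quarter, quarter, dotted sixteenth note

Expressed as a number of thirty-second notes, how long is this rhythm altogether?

Convert each value to thirty-second notes: eighth = 4; sixteenth = 2; sixteenth = 2; dotted eighth = 6; sixteenth = 2; quarter = 8; quarter = 8; dotted sixteenth note = 3.
Adding: 4 + 2 + 2 + 6 + 2 + 8 + 8 + 3 = 35 thirty-second notes.

35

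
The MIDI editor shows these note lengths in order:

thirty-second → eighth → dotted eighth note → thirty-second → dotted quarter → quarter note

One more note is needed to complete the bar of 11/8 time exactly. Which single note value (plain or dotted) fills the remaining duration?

The bar of 11/8 = 44 thirty-second notes.
Each duration in thirty-second notes: thirty-second = 1; eighth = 4; dotted eighth note = 6; thirty-second = 1; dotted quarter = 12; quarter note = 8.
Adding: 1 + 4 + 6 + 1 + 12 + 8 = 32.
Remaining: 44 − 32 = 12 thirty-second notes, which is a dotted quarter note.

dotted quarter note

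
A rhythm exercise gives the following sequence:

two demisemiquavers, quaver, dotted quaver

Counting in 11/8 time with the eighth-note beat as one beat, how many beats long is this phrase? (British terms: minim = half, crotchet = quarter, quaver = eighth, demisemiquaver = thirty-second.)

3

One eighth-note beat = 4 thirty-second notes.
Convert each value to thirty-second notes: demisemiquaver = 1; demisemiquaver = 1; quaver = 4; dotted quaver = 6.
Adding: 1 + 1 + 4 + 6 = 12.
12 ÷ 4 = 3 beats.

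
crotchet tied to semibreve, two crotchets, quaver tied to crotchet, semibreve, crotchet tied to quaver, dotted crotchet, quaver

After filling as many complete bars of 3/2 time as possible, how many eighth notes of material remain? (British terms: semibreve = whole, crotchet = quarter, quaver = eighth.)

One bar of 3/2 = 12 eighth notes.
Each duration in eighth notes: crotchet tied to semibreve (crotchet + semibreve) = 10; crotchet = 2; crotchet = 2; quaver tied to crotchet (quaver + crotchet) = 3; semibreve = 8; crotchet tied to quaver (crotchet + quaver) = 3; dotted crotchet = 3; quaver = 1.
Adding: 10 + 2 + 2 + 3 + 8 + 3 + 3 + 1 = 32.
32 ÷ 12 = 2 complete bars with 8 eighth notes remaining.

8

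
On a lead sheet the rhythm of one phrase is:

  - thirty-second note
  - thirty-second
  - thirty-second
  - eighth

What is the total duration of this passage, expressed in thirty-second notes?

7

Each duration in thirty-second notes: thirty-second note = 1; thirty-second = 1; thirty-second = 1; eighth = 4.
Altogether 1 + 1 + 1 + 4 = 7 thirty-second notes.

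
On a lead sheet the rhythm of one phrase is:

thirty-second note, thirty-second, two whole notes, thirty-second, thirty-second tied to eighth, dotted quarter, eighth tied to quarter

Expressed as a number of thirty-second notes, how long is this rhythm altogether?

96

Express everything in thirty-second notes: thirty-second note = 1; thirty-second = 1; whole note = 32; whole note = 32; thirty-second = 1; thirty-second tied to eighth (thirty-second + eighth) = 5; dotted quarter = 12; eighth tied to quarter (eighth + quarter) = 12.
Altogether 1 + 1 + 32 + 32 + 1 + 5 + 12 + 12 = 96 thirty-second notes.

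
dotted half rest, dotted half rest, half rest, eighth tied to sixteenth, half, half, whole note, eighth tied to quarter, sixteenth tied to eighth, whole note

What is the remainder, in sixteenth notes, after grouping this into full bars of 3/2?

20

One bar of 3/2 = 24 sixteenth notes.
In sixteenth notes: dotted half rest = 12; dotted half rest = 12; half rest = 8; eighth tied to sixteenth (eighth + sixteenth) = 3; half = 8; half = 8; whole note = 16; eighth tied to quarter (eighth + quarter) = 6; sixteenth tied to eighth (sixteenth + eighth) = 3; whole note = 16.
Altogether 12 + 12 + 8 + 3 + 8 + 8 + 16 + 6 + 3 + 16 = 92.
92 ÷ 24 = 3 complete bars with 20 sixteenth notes remaining.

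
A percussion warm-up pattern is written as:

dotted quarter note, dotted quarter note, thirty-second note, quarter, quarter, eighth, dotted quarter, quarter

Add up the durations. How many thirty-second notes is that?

65

In thirty-second notes: dotted quarter note = 12; dotted quarter note = 12; thirty-second note = 1; quarter = 8; quarter = 8; eighth = 4; dotted quarter = 12; quarter = 8.
Sum: 12 + 12 + 1 + 8 + 8 + 4 + 12 + 8 = 65 thirty-second notes.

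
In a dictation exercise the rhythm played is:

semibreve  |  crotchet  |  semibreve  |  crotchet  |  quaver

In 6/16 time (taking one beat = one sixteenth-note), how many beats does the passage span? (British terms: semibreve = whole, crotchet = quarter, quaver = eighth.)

One sixteenth-note beat = 2 thirty-second notes.
Express everything in thirty-second notes: semibreve = 32; crotchet = 8; semibreve = 32; crotchet = 8; quaver = 4.
Altogether 32 + 8 + 32 + 8 + 4 = 84.
84 ÷ 2 = 42 beats.

42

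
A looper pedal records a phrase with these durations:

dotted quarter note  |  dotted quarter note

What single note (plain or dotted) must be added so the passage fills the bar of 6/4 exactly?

dotted half note

The bar of 6/4 = 12 eighth notes.
In eighth notes: dotted quarter note = 3; dotted quarter note = 3.
Altogether 3 + 3 = 6.
Remaining: 12 − 6 = 6 eighth notes, which is a dotted half note.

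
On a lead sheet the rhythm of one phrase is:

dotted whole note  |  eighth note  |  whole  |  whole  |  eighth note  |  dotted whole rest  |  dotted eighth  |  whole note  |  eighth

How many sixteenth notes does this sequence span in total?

Working in sixteenth notes: dotted whole note = 24; eighth note = 2; whole = 16; whole = 16; eighth note = 2; dotted whole rest = 24; dotted eighth = 3; whole note = 16; eighth = 2.
Altogether 24 + 2 + 16 + 16 + 2 + 24 + 3 + 16 + 2 = 105 sixteenth notes.

105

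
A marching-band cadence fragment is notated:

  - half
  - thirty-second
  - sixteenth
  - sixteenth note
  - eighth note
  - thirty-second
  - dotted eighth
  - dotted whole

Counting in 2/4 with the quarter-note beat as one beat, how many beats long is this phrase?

10

One quarter-note beat = 8 thirty-second notes.
Working in thirty-second notes: half = 16; thirty-second = 1; sixteenth = 2; sixteenth note = 2; eighth note = 4; thirty-second = 1; dotted eighth = 6; dotted whole = 48.
Sum: 16 + 1 + 2 + 2 + 4 + 1 + 6 + 48 = 80.
80 ÷ 8 = 10 beats.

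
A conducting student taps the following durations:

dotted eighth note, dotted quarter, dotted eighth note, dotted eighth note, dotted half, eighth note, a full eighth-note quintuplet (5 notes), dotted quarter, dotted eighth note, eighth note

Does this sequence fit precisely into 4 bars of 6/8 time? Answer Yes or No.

One bar of 6/8 = 12 sixteenth notes, so 4 bars = 48.
Each duration in sixteenth notes: dotted eighth note = 3; dotted quarter = 6; dotted eighth note = 3; dotted eighth note = 3; dotted half = 12; eighth note = 2; a full eighth-note quintuplet (5 notes) (five quintuplet eighths span one half) = 8; dotted quarter = 6; dotted eighth note = 3; eighth note = 2.
Altogether 3 + 6 + 3 + 3 + 12 + 2 + 8 + 6 + 3 + 2 = 48.
48 equals 48, so the answer is Yes.

Yes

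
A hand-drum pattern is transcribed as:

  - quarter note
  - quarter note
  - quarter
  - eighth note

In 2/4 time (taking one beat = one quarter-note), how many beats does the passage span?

One quarter-note beat = 2 eighth notes.
Convert each value to eighth notes: quarter note = 2; quarter note = 2; quarter = 2; eighth note = 1.
Altogether 2 + 2 + 2 + 1 = 7.
7 ÷ 2 = 3.5 beats.

3.5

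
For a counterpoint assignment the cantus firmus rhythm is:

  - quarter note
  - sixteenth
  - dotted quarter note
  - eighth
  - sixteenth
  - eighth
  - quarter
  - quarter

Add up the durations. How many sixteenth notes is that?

Express everything in sixteenth notes: quarter note = 4; sixteenth = 1; dotted quarter note = 6; eighth = 2; sixteenth = 1; eighth = 2; quarter = 4; quarter = 4.
Sum: 4 + 1 + 6 + 2 + 1 + 2 + 4 + 4 = 24 sixteenth notes.

24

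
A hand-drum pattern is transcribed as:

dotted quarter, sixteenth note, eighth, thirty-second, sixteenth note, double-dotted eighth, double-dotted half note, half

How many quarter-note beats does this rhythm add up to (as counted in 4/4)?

9

One quarter-note beat = 8 thirty-second notes.
Each duration in thirty-second notes: dotted quarter = 12; sixteenth note = 2; eighth = 4; thirty-second = 1; sixteenth note = 2; double-dotted eighth = 7; double-dotted half note = 28; half = 16.
Total: 12 + 2 + 4 + 1 + 2 + 7 + 28 + 16 = 72.
72 ÷ 8 = 9 beats.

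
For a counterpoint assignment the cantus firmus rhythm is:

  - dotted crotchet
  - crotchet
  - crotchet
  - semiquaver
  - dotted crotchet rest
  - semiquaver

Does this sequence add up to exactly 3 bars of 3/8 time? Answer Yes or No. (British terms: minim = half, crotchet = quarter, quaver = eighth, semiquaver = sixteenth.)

No

One bar of 3/8 = 6 sixteenth notes, so 3 bars = 18.
Each duration in sixteenth notes: dotted crotchet = 6; crotchet = 4; crotchet = 4; semiquaver = 1; dotted crotchet rest = 6; semiquaver = 1.
Total: 6 + 4 + 4 + 1 + 6 + 1 = 22.
22 exceeds 18, so the answer is No.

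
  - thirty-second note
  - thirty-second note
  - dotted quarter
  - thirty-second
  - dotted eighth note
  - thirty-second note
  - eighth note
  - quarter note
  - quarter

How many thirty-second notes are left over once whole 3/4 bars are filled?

18

One bar of 3/4 = 24 thirty-second notes.
Working in thirty-second notes: thirty-second note = 1; thirty-second note = 1; dotted quarter = 12; thirty-second = 1; dotted eighth note = 6; thirty-second note = 1; eighth note = 4; quarter note = 8; quarter = 8.
Altogether 1 + 1 + 12 + 1 + 6 + 1 + 4 + 8 + 8 = 42.
42 ÷ 24 = 1 complete bar with 18 thirty-second notes remaining.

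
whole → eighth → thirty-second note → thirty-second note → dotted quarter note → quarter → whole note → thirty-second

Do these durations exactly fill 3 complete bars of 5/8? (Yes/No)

One bar of 5/8 = 20 thirty-second notes, so 3 bars = 60.
Express everything in thirty-second notes: whole = 32; eighth = 4; thirty-second note = 1; thirty-second note = 1; dotted quarter note = 12; quarter = 8; whole note = 32; thirty-second = 1.
Adding: 32 + 4 + 1 + 1 + 12 + 8 + 32 + 1 = 91.
91 exceeds 60, so the answer is No.

No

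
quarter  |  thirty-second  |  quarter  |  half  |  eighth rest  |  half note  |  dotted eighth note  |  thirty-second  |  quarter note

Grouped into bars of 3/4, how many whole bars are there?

2

One bar of 3/4 = 24 thirty-second notes.
In thirty-second notes: quarter = 8; thirty-second = 1; quarter = 8; half = 16; eighth rest = 4; half note = 16; dotted eighth note = 6; thirty-second = 1; quarter note = 8.
Sum: 8 + 1 + 8 + 16 + 4 + 16 + 6 + 1 + 8 = 68.
68 ÷ 24 = 2 complete bars with 20 left over.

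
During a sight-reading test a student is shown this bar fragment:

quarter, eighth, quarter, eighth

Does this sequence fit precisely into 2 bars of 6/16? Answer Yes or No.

Yes

One bar of 6/16 = 3 eighth notes, so 2 bars = 6.
Working in eighth notes: quarter = 2; eighth = 1; quarter = 2; eighth = 1.
Total: 2 + 1 + 2 + 1 = 6.
6 equals 6, so the answer is Yes.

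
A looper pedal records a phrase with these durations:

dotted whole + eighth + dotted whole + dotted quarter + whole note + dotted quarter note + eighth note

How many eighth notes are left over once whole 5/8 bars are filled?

One bar of 5/8 = 5 eighth notes.
Working in eighth notes: dotted whole = 12; eighth = 1; dotted whole = 12; dotted quarter = 3; whole note = 8; dotted quarter note = 3; eighth note = 1.
Sum: 12 + 1 + 12 + 3 + 8 + 3 + 1 = 40.
40 ÷ 5 = 8 complete bars with 0 eighth notes remaining.

0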